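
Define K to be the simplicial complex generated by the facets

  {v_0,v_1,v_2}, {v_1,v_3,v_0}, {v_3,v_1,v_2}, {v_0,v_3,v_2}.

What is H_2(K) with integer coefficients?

Fix the vertex order v_0 < v_1 < v_2 < v_3 and write every simplex with vertices in increasing order. Then dim K = 2 and the simplices of K are:

  0-simplices (4): [v_0], [v_1], [v_2], [v_3]
  1-simplices (6): [v_0,v_1], [v_0,v_2], [v_0,v_3], [v_1,v_2], [v_1,v_3], [v_2,v_3]
  2-simplices (4): [v_0,v_1,v_2], [v_0,v_1,v_3], [v_0,v_2,v_3], [v_1,v_2,v_3]

giving chain groups C_0 ≅ Z^4, C_1 ≅ Z^6, C_2 ≅ Z^4.

Boundary ∂_1: C_1 → C_0 is given by ∂[p,q] = [q] − [p]. For instance
  ∂[v_0,v_2] = [v_2] − [v_0].
The 4×6 boundary matrix has rank 3 and Smith normal form diag(1,1,1).

∂_2: C_2 → C_1 acts by ∂[p,q,r] = [q,r] − [p,r] + [p,q]. For instance
  ∂[v_0,v_2,v_3] = [v_2,v_3] − [v_0,v_3] + [v_0,v_2],
  ∂[v_0,v_1,v_3] = [v_1,v_3] − [v_0,v_3] + [v_0,v_1].
As a 6×4 matrix over Z this has rank 3, with invariant factors (1,1,1).

From H_k ≅ ker(∂_k) / im(∂_{k+1}) we obtain:

  H_2: rank ker ∂_2 − rank ∂_3 = (4 − 3) − 0 = 1, and there is no ∂_3, so H_2 ≅ Z.

(K is a triangulation of the 2-sphere S^2.)

H_2 ≅ Z.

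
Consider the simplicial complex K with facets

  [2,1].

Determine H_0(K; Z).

H_0 ≅ Z.

K has 2 vertices, 1 edge.
rank ∂_0 = 0, rank ∂_1 = 1 ⇒ b_0 = 2 − 0 − 1 = 1; all invariant factors of ∂_1 are 1 so no torsion. So H_0 ≅ Z.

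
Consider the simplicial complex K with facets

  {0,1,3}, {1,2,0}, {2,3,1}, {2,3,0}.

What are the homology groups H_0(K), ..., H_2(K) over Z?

H_0 = Z,  H_1 = 0,  H_2 = Z.

Take the total order 0 < 1 < 2 < 3 on the vertex set. Then K (dimension 2) consists of the simplices:

  0-simplices (4): [0], [1], [2], [3]
  1-simplices (6): [0,1], [0,2], [0,3], [1,2], [1,3], [2,3]
  2-simplices (4): [0,1,2], [0,1,3], [0,2,3], [1,2,3]

giving chain groups C_0 ≅ Z^4, C_1 ≅ Z^6, C_2 ≅ Z^4.

Boundary ∂_1: C_1 → C_0 is given by ∂[p,q] = [q] − [p]. For instance
  ∂[0,1] = [1] − [0].
The resulting 4×6 matrix has rank 3, and its Smith normal form has invariant factors (1,1,1).

Boundary ∂_2: C_2 → C_1 acts by ∂[p,q,r] = [q,r] − [p,r] + [p,q]. For instance
  ∂[1,2,3] = [2,3] − [1,3] + [1,2],
  ∂[0,1,3] = [1,3] − [0,3] + [0,1].
The 6×4 boundary matrix has rank 3 and Smith normal form diag(1,1,1).

Now H_k = ker ∂_k / im ∂_{k+1}, so:

  H_0: rank C_0 − rank ∂_1 = 4 − 3 = 1, and the invariant factors of ∂_1 are all 1, so H_0 ≅ Z.
  H_1: rank ker ∂_1 − rank ∂_2 = (6 − 3) − 3 = 0, and the invariant factors of ∂_2 are all 1, so H_1 ≅ 0.
  H_2: rank ker ∂_2 − rank ∂_3 = (4 − 3) − 0 = 1, and there is no ∂_3, so H_2 ≅ Z.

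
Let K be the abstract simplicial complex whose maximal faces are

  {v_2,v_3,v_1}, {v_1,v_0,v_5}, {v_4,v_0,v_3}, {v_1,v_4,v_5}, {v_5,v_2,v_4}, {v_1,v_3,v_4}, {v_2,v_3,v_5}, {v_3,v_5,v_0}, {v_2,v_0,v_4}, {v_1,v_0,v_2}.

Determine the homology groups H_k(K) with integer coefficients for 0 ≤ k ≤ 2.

Take the total order v_0 < v_1 < v_2 < v_3 < v_4 < v_5 on the vertex set. Then K (dimension 2) consists of the simplices:

  0-simplices (6): [v_0], [v_1], [v_2], [v_3], [v_4], [v_5]
  1-simplices (15): (15 of them)
  2-simplices (10): [v_0,v_1,v_2], [v_0,v_1,v_5], [v_0,v_2,v_4], [v_0,v_3,v_4], [v_0,v_3,v_5], [v_1,v_2,v_3], [v_1,v_3,v_4], [v_1,v_4,v_5], [v_2,v_3,v_5], [v_2,v_4,v_5]

Hence C_0 ≅ Z^6, C_1 ≅ Z^15, C_2 ≅ Z^10.

∂_1: C_1 → C_0 sends each edge [p,q] (with p < q) to q − p.
The 6×15 boundary matrix has rank 5 and Smith normal form diag(1,1,1,1,1).

Boundary ∂_2: C_2 → C_1 acts by ∂[p,q,r] = [q,r] − [p,r] + [p,q]. For instance
  ∂[v_0,v_1,v_2] = [v_1,v_2] − [v_0,v_2] + [v_0,v_1],
  ∂[v_2,v_4,v_5] = [v_4,v_5] − [v_2,v_5] + [v_2,v_4].
As a 15×10 matrix over Z this has rank 10, with invariant factors (1,1,1,1,1,1,1,1,1,2).

Computing H_k = (kernel of ∂_k) / (image of ∂_{k+1}):

  H_0: rank C_0 − rank ∂_1 = 6 − 5 = 1, and the invariant factors of ∂_1 are all 1, so H_0 ≅ Z.
  H_1: rank ker ∂_1 − rank ∂_2 = (15 − 5) − 10 = 0, and ∂_2 has invariant factor 2 > 1, so H_1 ≅ Z/2.
  H_2: rank ker ∂_2 − rank ∂_3 = (10 − 10) − 0 = 0, and there is no ∂_3, so H_2 ≅ 0.

H_0 = Z,  H_1 = Z/2,  H_2 = 0.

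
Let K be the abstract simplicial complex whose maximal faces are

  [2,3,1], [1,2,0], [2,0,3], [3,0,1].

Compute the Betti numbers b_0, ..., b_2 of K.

We work with the vertex ordering 0 < 1 < 2 < 3. The simplices of K, each written with vertices in increasing order, are:

  0-simplices (4): [0], [1], [2], [3]
  1-simplices (6): [0,1], [0,2], [0,3], [1,2], [1,3], [2,3]
  2-simplices (4): [0,1,2], [0,1,3], [0,2,3], [1,2,3]

so the chain groups are C_0 ≅ Z^4, C_1 ≅ Z^6, C_2 ≅ Z^4.

∂_1: C_1 → C_0 sends each edge [p,q] (with p < q) to q − p. For instance
  ∂[0,1] = [1] − [0].
This gives a 4×6 integer matrix of rank 3; reducing to Smith normal form yields diagonal entries (1,1,1).

The boundary map ∂_2: C_2 → C_1 maps a triangle to the signed sum of its edges. For instance
  ∂[0,2,3] = [2,3] − [0,3] + [0,2],
  ∂[1,2,3] = [2,3] − [1,3] + [1,2].
This gives a 6×4 integer matrix of rank 3; reducing to Smith normal form yields diagonal entries (1,1,1).

From H_k ≅ ker(∂_k) / im(∂_{k+1}) we obtain:

  H_0: rank C_0 − rank ∂_1 = 4 − 3 = 1, and the invariant factors of ∂_1 are all 1, so H_0 = Z.
  H_1: rank ker ∂_1 − rank ∂_2 = (6 − 3) − 3 = 0, and the invariant factors of ∂_2 are all 1, so H_1 = 0.
  H_2: rank ker ∂_2 − rank ∂_3 = (4 − 3) − 0 = 1, and there is no ∂_3, so H_2 = Z.

Hence the Betti numbers are b_0 = 1, b_1 = 0, b_2 = 1.

b_0 = 1, b_1 = 0, b_2 = 1.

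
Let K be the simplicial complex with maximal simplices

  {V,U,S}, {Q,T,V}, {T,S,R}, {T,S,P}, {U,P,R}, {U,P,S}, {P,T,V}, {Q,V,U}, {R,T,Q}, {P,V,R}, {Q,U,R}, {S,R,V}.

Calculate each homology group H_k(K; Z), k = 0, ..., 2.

H_0 ≅ Z,  H_1 ≅ Z/2Z,  H_2 = 0.

Fix the vertex order P < Q < R < S < T < U < V and write every simplex with vertices in increasing order. Then dim K = 2 and the simplices of K are:

  0-simplices (7): P, Q, R, S, T, U, V
  1-simplices (18): PR, PS, PT, PU, PV, QR, QT, QU, QV, RS, RT, RU, RV, ST, SU, SV, TV, UV
  2-simplices (12): PRU, PRV, PST, PSU, PTV, QRT, QRU, QTV, QUV, RST, RSV, SUV

giving chain groups C_0 ≅ Z^7, C_1 ≅ Z^18, C_2 ≅ Z^12.

Boundary ∂_1: C_1 → C_0 maps an edge to its endpoints' difference, ∂[p,q] = q − p. For instance
  ∂PV = V − P.
The resulting 7×18 matrix has rank 6, and its Smith normal form has invariant factors (1,1,1,1,1,1).

∂_2: C_2 → C_1 maps a triangle to the signed sum of its edges. For instance
  ∂QUV = UV − QV + QU,
  ∂PRU = RU − PU + PR.
As a 18×12 matrix over Z this has rank 12, with invariant factors (1,1,1,1,1,1,1,1,1,1,1,2).

Reading off H_k = ker ∂_k / im ∂_{k+1}:

  H_0: rank C_0 − rank ∂_1 = 7 − 6 = 1, and the invariant factors of ∂_1 are all 1, so H_0 ≅ Z.
  H_1: rank ker ∂_1 − rank ∂_2 = (18 − 6) − 12 = 0, and ∂_2 has invariant factor 2 > 1, so H_1 ≅ Z/2Z.
  H_2: rank ker ∂_2 − rank ∂_3 = (12 − 12) − 0 = 0, and there is no ∂_3, so H_2 ≅ 0.

As a check, the Euler characteristic is 7 − 18 + 12 = 1, which agrees with 1 − 0 + 0 = 1.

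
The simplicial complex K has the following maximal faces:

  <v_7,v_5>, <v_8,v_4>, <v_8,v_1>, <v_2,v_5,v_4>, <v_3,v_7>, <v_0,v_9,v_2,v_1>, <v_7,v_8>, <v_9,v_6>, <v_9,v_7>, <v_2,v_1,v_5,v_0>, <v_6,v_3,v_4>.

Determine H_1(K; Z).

We work with the vertex ordering v_0 < v_1 < v_2 < v_3 < v_4 < v_5 < v_6 < v_7 < v_8 < v_9. The simplices of K, each written with vertices in increasing order, are:

  0-simplices (10): [v_0], [v_1], [v_2], [v_3], [v_4], [v_5], [v_6], [v_7], [v_8], [v_9]
  1-simplices (21): (21 of them)
  2-simplices (9): [v_0,v_1,v_2], [v_0,v_1,v_5], [v_0,v_1,v_9], [v_0,v_2,v_5], [v_0,v_2,v_9], [v_1,v_2,v_5], [v_1,v_2,v_9], [v_2,v_4,v_5], [v_3,v_4,v_6]
  3-simplices (2): [v_0,v_1,v_2,v_5], [v_0,v_1,v_2,v_9]

so the chain groups are C_0 ≅ Z^10, C_1 ≅ Z^21, C_2 ≅ Z^9, C_3 ≅ Z^2.

∂_1: C_1 → C_0 maps an edge to its endpoints' difference, ∂[p,q] = q − p.
This gives a 10×21 integer matrix of rank 9; reducing to Smith normal form yields diagonal entries (1,1,1,1,1,1,1,1,1).

∂_2: C_2 → C_1 maps a triangle to the signed sum of its edges. For instance
  ∂[v_1,v_2,v_9] = [v_2,v_9] − [v_1,v_9] + [v_1,v_2],
  ∂[v_0,v_1,v_9] = [v_1,v_9] − [v_0,v_9] + [v_0,v_1].
The resulting 21×9 matrix has rank 7, and its Smith normal form has invariant factors (1,1,1,1,1,1,1).

Boundary ∂_3: C_3 → C_2 sends each 3-simplex σ to the alternating sum Σ_i (−1)^i (σ with its i-th vertex removed). For instance
  ∂[v_0,v_1,v_2,v_5] = [v_1,v_2,v_5] − [v_0,v_2,v_5] + [v_0,v_1,v_5] − [v_0,v_1,v_2],
  ∂[v_0,v_1,v_2,v_9] = [v_1,v_2,v_9] − [v_0,v_2,v_9] + [v_0,v_1,v_9] − [v_0,v_1,v_2].
As a 9×2 matrix over Z this has rank 2, with invariant factors (1,1).

Computing H_k = (kernel of ∂_k) / (image of ∂_{k+1}):

  H_1: rank ker ∂_1 − rank ∂_2 = (21 − 9) − 7 = 5, and the invariant factors of ∂_2 are all 1, so H_1 ≅ Z^5.

H_1 = Z^5.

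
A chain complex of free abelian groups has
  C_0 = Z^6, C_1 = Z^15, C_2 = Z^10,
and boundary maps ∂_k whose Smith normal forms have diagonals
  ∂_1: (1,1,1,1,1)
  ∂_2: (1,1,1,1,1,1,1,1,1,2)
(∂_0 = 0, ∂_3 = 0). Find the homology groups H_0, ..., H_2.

H_0: b_0 = 6 − 0 − 5 = 1; torsion from ∂_1 factors > 1: none. So H_0 = Z.
H_1: b_1 = 15 − 5 − 10 = 0; torsion from ∂_2 factors > 1: [2]. So H_1 = Z/2.
H_2: b_2 = 10 − 10 − 0 = 0; torsion from ∂_3 factors > 1: none. So H_2 = 0.

H_0 = Z,  H_1 = Z/2,  H_2 = 0.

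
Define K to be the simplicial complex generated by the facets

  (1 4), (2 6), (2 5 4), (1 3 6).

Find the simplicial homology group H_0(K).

Take the total order 1 < 2 < 3 < 4 < 5 < 6 on the vertex set. Then K (dimension 2) consists of the simplices:

  0-simplices (6): [1], [2], [3], [4], [5], [6]
  1-simplices (8): [1,3], [1,4], [1,6], [2,4], [2,5], [2,6], [3,6], [4,5]
  2-simplices (2): [1,3,6], [2,4,5]

Hence C_0 ≅ Z^6, C_1 ≅ Z^8, C_2 ≅ Z^2.

The boundary map ∂_1: C_1 → C_0 is given by ∂[p,q] = [q] − [p].
The resulting 6×8 matrix has rank 5, and its Smith normal form has invariant factors (1,1,1,1,1).

∂_2: C_2 → C_1 maps a triangle to the signed sum of its edges. For instance
  ∂[1,3,6] = [3,6] − [1,6] + [1,3],
  ∂[2,4,5] = [4,5] − [2,5] + [2,4].
As a 8×2 matrix over Z this has rank 2, with invariant factors (1,1).

Computing H_k = (kernel of ∂_k) / (image of ∂_{k+1}):

  H_0: rank C_0 − rank ∂_1 = 6 − 5 = 1, and the invariant factors of ∂_1 are all 1, so H_0 ≅ Z.

H_0 = Z.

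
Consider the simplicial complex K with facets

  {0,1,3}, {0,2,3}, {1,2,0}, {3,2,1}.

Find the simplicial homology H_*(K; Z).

Fix the vertex order 0 < 1 < 2 < 3 and write every simplex with vertices in increasing order. Then dim K = 2 and the simplices of K are:

  0-simplices (4): [0], [1], [2], [3]
  1-simplices (6): [0,1], [0,2], [0,3], [1,2], [1,3], [2,3]
  2-simplices (4): [0,1,2], [0,1,3], [0,2,3], [1,2,3]

giving chain groups C_0 ≅ Z^4, C_1 ≅ Z^6, C_2 ≅ Z^4.

Boundary ∂_1: C_1 → C_0 sends each edge [p,q] (with p < q) to q − p.
This gives a 4×6 integer matrix of rank 3; reducing to Smith normal form yields diagonal entries (1,1,1).

The boundary map ∂_2: C_2 → C_1 acts by ∂[p,q,r] = [q,r] − [p,r] + [p,q]. For instance
  ∂[0,1,2] = [1,2] − [0,2] + [0,1],
  ∂[0,1,3] = [1,3] − [0,3] + [0,1].
This gives a 6×4 integer matrix of rank 3; reducing to Smith normal form yields diagonal entries (1,1,1).

From H_k ≅ ker(∂_k) / im(∂_{k+1}) we obtain:

  H_0: rank C_0 − rank ∂_1 = 4 − 3 = 1, and the invariant factors of ∂_1 are all 1, so H_0 ≅ Z.
  H_1: rank ker ∂_1 − rank ∂_2 = (6 − 3) − 3 = 0, and the invariant factors of ∂_2 are all 1, so H_1 ≅ 0.
  H_2: rank ker ∂_2 − rank ∂_3 = (4 − 3) − 0 = 1, and there is no ∂_3, so H_2 ≅ Z.

H_0 ≅ Z,  H_1 = 0,  H_2 ≅ Z.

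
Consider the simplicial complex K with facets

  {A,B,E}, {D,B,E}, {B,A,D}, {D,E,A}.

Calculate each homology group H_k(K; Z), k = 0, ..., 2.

H_0 = Z,  H_1 = 0,  H_2 = Z.

Take the total order A < B < D < E on the vertex set. Then K (dimension 2) consists of the simplices:

  0-simplices (4): A, B, D, E
  1-simplices (6): AB, AD, AE, BD, BE, DE
  2-simplices (4): ABD, ABE, ADE, BDE

Hence C_0 ≅ Z^4, C_1 ≅ Z^6, C_2 ≅ Z^4.

The boundary map ∂_1: C_1 → C_0 is given by ∂[p,q] = [q] − [p]. For instance
  ∂AD = D − A.
The 4×6 boundary matrix has rank 3 and Smith normal form diag(1,1,1).

Boundary ∂_2: C_2 → C_1 sends each 2-simplex [p,q,r] to [q,r] − [p,r] + [p,q]. For instance
  ∂ADE = DE − AE + AD,
  ∂ABE = BE − AE + AB.
The 6×4 boundary matrix has rank 3 and Smith normal form diag(1,1,1).

Now H_k = ker ∂_k / im ∂_{k+1}, so:

  H_0: rank C_0 − rank ∂_1 = 4 − 3 = 1, and the invariant factors of ∂_1 are all 1, so H_0 ≅ Z.
  H_1: rank ker ∂_1 − rank ∂_2 = (6 − 3) − 3 = 0, and the invariant factors of ∂_2 are all 1, so H_1 ≅ 0.
  H_2: rank ker ∂_2 − rank ∂_3 = (4 − 3) − 0 = 1, and there is no ∂_3, so H_2 ≅ Z.

(K is a triangulation of the 2-sphere S^2.)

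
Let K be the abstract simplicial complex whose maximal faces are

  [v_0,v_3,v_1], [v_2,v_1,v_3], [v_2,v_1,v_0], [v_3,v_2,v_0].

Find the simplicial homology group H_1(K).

H_1 ≅ 0.

We work with the vertex ordering v_0 < v_1 < v_2 < v_3. The simplices of K, each written with vertices in increasing order, are:

  0-simplices (4): [v_0], [v_1], [v_2], [v_3]
  1-simplices (6): [v_0,v_1], [v_0,v_2], [v_0,v_3], [v_1,v_2], [v_1,v_3], [v_2,v_3]
  2-simplices (4): [v_0,v_1,v_2], [v_0,v_1,v_3], [v_0,v_2,v_3], [v_1,v_2,v_3]

Hence C_0 ≅ Z^4, C_1 ≅ Z^6, C_2 ≅ Z^4.

Boundary ∂_1: C_1 → C_0 sends each edge [p,q] (with p < q) to q − p.
As a 4×6 matrix over Z this has rank 3, with invariant factors (1,1,1).

∂_2: C_2 → C_1 acts by ∂[p,q,r] = [q,r] − [p,r] + [p,q]. For instance
  ∂[v_0,v_1,v_2] = [v_1,v_2] − [v_0,v_2] + [v_0,v_1],
  ∂[v_0,v_1,v_3] = [v_1,v_3] − [v_0,v_3] + [v_0,v_1].
The 6×4 boundary matrix has rank 3 and Smith normal form diag(1,1,1).

Computing H_k = (kernel of ∂_k) / (image of ∂_{k+1}):

  H_1: rank ker ∂_1 − rank ∂_2 = (6 − 3) − 3 = 0, and the invariant factors of ∂_2 are all 1, so H_1 = 0.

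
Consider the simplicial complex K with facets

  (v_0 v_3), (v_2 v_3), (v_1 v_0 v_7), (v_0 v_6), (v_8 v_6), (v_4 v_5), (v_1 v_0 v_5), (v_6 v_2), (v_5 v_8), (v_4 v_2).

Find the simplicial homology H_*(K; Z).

H_0 ≅ Z,  H_1 ≅ Z^3,  H_2 = 0.

K has 9 vertices, 13 edges, 2 triangles.
rank ∂_0 = 0, rank ∂_1 = 8 ⇒ b_0 = 9 − 0 − 8 = 1; all invariant factors of ∂_1 are 1 so no torsion. So H_0 ≅ Z.
rank ∂_1 = 8, rank ∂_2 = 2 ⇒ b_1 = 13 − 8 − 2 = 3; all invariant factors of ∂_2 are 1 so no torsion. So H_1 ≅ Z^3.
rank ∂_2 = 2, rank ∂_3 = 0 ⇒ b_2 = 2 − 2 − 0 = 0. So H_2 ≅ 0.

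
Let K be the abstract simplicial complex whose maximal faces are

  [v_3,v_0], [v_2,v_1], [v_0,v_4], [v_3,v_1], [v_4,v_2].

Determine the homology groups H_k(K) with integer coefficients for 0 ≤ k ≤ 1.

Take the total order v_0 < v_1 < v_2 < v_3 < v_4 on the vertex set. Then K (dimension 1) consists of the simplices:

  0-simplices (5): [v_0], [v_1], [v_2], [v_3], [v_4]
  1-simplices (5): [v_0,v_3], [v_0,v_4], [v_1,v_2], [v_1,v_3], [v_2,v_4]

so the chain groups are C_0 ≅ Z^5, C_1 ≅ Z^5.

Boundary ∂_1: C_1 → C_0 sends each edge [p,q] (with p < q) to q − p. For instance
  ∂[v_1,v_3] = [v_3] − [v_1].
The 5×5 boundary matrix has rank 4 and Smith normal form diag(1,1,1,1).

Now H_k = ker ∂_k / im ∂_{k+1}, so:

  H_0: rank C_0 − rank ∂_1 = 5 − 4 = 1, and the invariant factors of ∂_1 are all 1, so H_0 = Z.
  H_1: rank ker ∂_1 − rank ∂_2 = (5 − 4) − 0 = 1, and there is no ∂_2, so H_1 = Z.

H_0 ≅ Z,  H_1 ≅ Z.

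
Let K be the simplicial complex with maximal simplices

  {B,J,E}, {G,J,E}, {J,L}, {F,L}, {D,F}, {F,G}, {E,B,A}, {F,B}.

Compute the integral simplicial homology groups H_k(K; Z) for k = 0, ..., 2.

K has 8 vertices, 12 edges, 3 triangles.
rank ∂_0 = 0, rank ∂_1 = 7 ⇒ b_0 = 8 − 0 − 7 = 1; all invariant factors of ∂_1 are 1 so no torsion. So H_0 = Z.
rank ∂_1 = 7, rank ∂_2 = 3 ⇒ b_1 = 12 − 7 − 3 = 2; all invariant factors of ∂_2 are 1 so no torsion. So H_1 = Z^2.
rank ∂_2 = 3, rank ∂_3 = 0 ⇒ b_2 = 3 − 3 − 0 = 0. So H_2 = 0.

H_0 ≅ Z,  H_1 ≅ Z^2,  H_2 = 0.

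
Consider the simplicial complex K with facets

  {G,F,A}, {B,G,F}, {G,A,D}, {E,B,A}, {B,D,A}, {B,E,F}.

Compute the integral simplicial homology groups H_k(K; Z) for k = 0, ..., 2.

We work with the vertex ordering A < B < D < E < F < G. The simplices of K, each written with vertices in increasing order, are:

  0-simplices (6): A, B, D, E, F, G
  1-simplices (12): AB, AD, AE, AF, AG, BD, BE, BF, BG, DG, EF, FG
  2-simplices (6): ABD, ABE, ADG, AFG, BEF, BFG

Hence C_0 ≅ Z^6, C_1 ≅ Z^12, C_2 ≅ Z^6.

The boundary map ∂_1: C_1 → C_0 maps an edge to its endpoints' difference, ∂[p,q] = q − p. For instance
  ∂BG = G − B.
This gives a 6×12 integer matrix of rank 5; reducing to Smith normal form yields diagonal entries (1,1,1,1,1).

∂_2: C_2 → C_1 acts by ∂[p,q,r] = [q,r] − [p,r] + [p,q]. For instance
  ∂ABD = BD − AD + AB,
  ∂AFG = FG − AG + AF.
The 12×6 boundary matrix has rank 6 and Smith normal form diag(1,1,1,1,1,1).

Now H_k = ker ∂_k / im ∂_{k+1}, so:

  H_0: rank C_0 − rank ∂_1 = 6 − 5 = 1, and the invariant factors of ∂_1 are all 1, so H_0 ≅ Z.
  H_1: rank ker ∂_1 − rank ∂_2 = (12 − 5) − 6 = 1, and the invariant factors of ∂_2 are all 1, so H_1 ≅ Z.
  H_2: rank ker ∂_2 − rank ∂_3 = (6 − 6) − 0 = 0, and there is no ∂_3, so H_2 ≅ 0.

As a check, the Euler characteristic is 6 − 12 + 6 = 0, which agrees with 1 − 1 + 0 = 0.

H_0 = Z,  H_1 = Z,  H_2 = 0.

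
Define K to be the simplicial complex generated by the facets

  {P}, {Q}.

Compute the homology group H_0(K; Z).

H_0 ≅ Z^2.

Take the total order P < Q on the vertex set. Then K (dimension 0) consists of the simplices:

  0-simplices (2): P, Q

giving chain groups C_0 ≅ Z^2.

Now H_k = ker ∂_k / im ∂_{k+1}, so:

  H_0: rank C_0 − rank ∂_1 = 2 − 0 = 2, and there is no ∂_1, so H_0 = Z^2.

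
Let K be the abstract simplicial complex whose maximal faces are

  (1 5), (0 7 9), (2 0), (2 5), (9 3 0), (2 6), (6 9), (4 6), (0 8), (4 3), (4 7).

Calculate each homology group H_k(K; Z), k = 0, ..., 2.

H_0 = Z,  H_1 = Z^3,  H_2 = 0.

Order the vertices as 0 < 1 < 2 < 3 < 4 < 5 < 6 < 7 < 8 < 9. Listing each simplex with vertices in this order, K has dimension 2 with simplices:

  0-simplices (10): [0], [1], [2], [3], [4], [5], [6], [7], [8], [9]
  1-simplices (14): [0,2], [0,3], [0,7], [0,8], [0,9], [1,5], [2,5], [2,6], [3,4], [3,9], [4,6], [4,7], [6,9], [7,9]
  2-simplices (2): [0,3,9], [0,7,9]

Hence C_0 ≅ Z^10, C_1 ≅ Z^14, C_2 ≅ Z^2.

Boundary ∂_1: C_1 → C_0 maps an edge to its endpoints' difference, ∂[p,q] = q − p.
This gives a 10×14 integer matrix of rank 9; reducing to Smith normal form yields diagonal entries (1,1,1,1,1,1,1,1,1).

∂_2: C_2 → C_1 maps a triangle to the signed sum of its edges. For instance
  ∂[0,3,9] = [3,9] − [0,9] + [0,3],
  ∂[0,7,9] = [7,9] − [0,9] + [0,7].
The resulting 14×2 matrix has rank 2, and its Smith normal form has invariant factors (1,1).

Reading off H_k = ker ∂_k / im ∂_{k+1}:

  H_0: rank C_0 − rank ∂_1 = 10 − 9 = 1, and the invariant factors of ∂_1 are all 1, so H_0 ≅ Z.
  H_1: rank ker ∂_1 − rank ∂_2 = (14 − 9) − 2 = 3, and the invariant factors of ∂_2 are all 1, so H_1 ≅ Z^3.
  H_2: rank ker ∂_2 − rank ∂_3 = (2 − 2) − 0 = 0, and there is no ∂_3, so H_2 ≅ 0.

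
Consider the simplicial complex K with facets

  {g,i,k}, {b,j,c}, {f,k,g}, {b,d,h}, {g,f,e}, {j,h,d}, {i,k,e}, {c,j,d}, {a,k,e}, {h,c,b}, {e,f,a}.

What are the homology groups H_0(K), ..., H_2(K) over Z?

H_0 = Z^2,  H_1 = Z^2,  H_2 = 0.

Fix the vertex order a < b < c < d < e < f < g < h < i < j < k and write every simplex with vertices in increasing order. Then dim K = 2 and the simplices of K are:

  0-simplices (11): a, b, c, d, e, f, g, h, i, j, k
  1-simplices (22): ae, af, ak, bc, bd, bh, bj, cd, ch, cj, dh, dj, ef, eg, ei, ek, fg, fk, gi, gk, hj, ik
  2-simplices (11): aef, aek, bch, bcj, bdh, cdj, dhj, efg, eik, fgk, gik

giving chain groups C_0 ≅ Z^11, C_1 ≅ Z^22, C_2 ≅ Z^11.

∂_1: C_1 → C_0 sends each edge [p,q] (with p < q) to q − p.
The resulting 11×22 matrix has rank 9, and its Smith normal form has invariant factors (1,1,1,1,1,1,1,1,1).

Boundary ∂_2: C_2 → C_1 sends each 2-simplex [p,q,r] to [q,r] − [p,r] + [p,q]. For instance
  ∂aek = ek − ak + ae,
  ∂cdj = dj − cj + cd.
The 22×11 boundary matrix has rank 11 and Smith normal form diag(1,1,1,1,1,1,1,1,1,1,1).

Now H_k = ker ∂_k / im ∂_{k+1}, so:

  H_0: rank C_0 − rank ∂_1 = 11 − 9 = 2, and the invariant factors of ∂_1 are all 1, so H_0 = Z^2.
  H_1: rank ker ∂_1 − rank ∂_2 = (22 − 9) − 11 = 2, and the invariant factors of ∂_2 are all 1, so H_1 = Z^2.
  H_2: rank ker ∂_2 − rank ∂_3 = (11 − 11) − 0 = 0, and there is no ∂_3, so H_2 = 0.

As a check, the Euler characteristic is 11 − 22 + 11 = 0, which agrees with 2 − 2 + 0 = 0.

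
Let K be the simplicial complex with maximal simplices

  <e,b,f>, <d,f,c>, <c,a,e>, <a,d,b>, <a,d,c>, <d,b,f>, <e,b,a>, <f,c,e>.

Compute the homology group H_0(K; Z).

H_0 = Z.

Take the total order a < b < c < d < e < f on the vertex set. Then K (dimension 2) consists of the simplices:

  0-simplices (6): a, b, c, d, e, f
  1-simplices (12): ab, ac, ad, ae, bd, be, bf, cd, ce, cf, df, ef
  2-simplices (8): abd, abe, acd, ace, bdf, bef, cdf, cef

Hence C_0 ≅ Z^6, C_1 ≅ Z^12, C_2 ≅ Z^8.

The boundary map ∂_1: C_1 → C_0 is given by ∂[p,q] = [q] − [p].
The resulting 6×12 matrix has rank 5, and its Smith normal form has invariant factors (1,1,1,1,1).

∂_2: C_2 → C_1 maps a triangle to the signed sum of its edges. For instance
  ∂cdf = df − cf + cd,
  ∂abd = bd − ad + ab.
The resulting 12×8 matrix has rank 7, and its Smith normal form has invariant factors (1,1,1,1,1,1,1).

From H_k ≅ ker(∂_k) / im(∂_{k+1}) we obtain:

  H_0: rank C_0 − rank ∂_1 = 6 − 5 = 1, and the invariant factors of ∂_1 are all 1, so H_0 = Z.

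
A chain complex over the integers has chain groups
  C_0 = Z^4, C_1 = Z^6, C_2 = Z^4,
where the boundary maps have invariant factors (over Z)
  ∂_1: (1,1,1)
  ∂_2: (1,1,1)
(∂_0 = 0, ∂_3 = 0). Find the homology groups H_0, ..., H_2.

H_0: b_0 = 4 − 0 − 3 = 1; torsion from ∂_1 factors > 1: none. So H_0 ≅ Z.
H_1: b_1 = 6 − 3 − 3 = 0; torsion from ∂_2 factors > 1: none. So H_1 ≅ 0.
H_2: b_2 = 4 − 3 − 0 = 1; torsion from ∂_3 factors > 1: none. So H_2 ≅ Z.

H_0 ≅ Z,  H_1 = 0,  H_2 ≅ Z.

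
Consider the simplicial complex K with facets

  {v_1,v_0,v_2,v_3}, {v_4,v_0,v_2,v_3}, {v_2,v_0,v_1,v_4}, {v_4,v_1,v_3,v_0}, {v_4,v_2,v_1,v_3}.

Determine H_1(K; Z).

H_1 = 0.

Take the total order v_0 < v_1 < v_2 < v_3 < v_4 on the vertex set. Then K (dimension 3) consists of the simplices:

  0-simplices (5): [v_0], [v_1], [v_2], [v_3], [v_4]
  1-simplices (10): [v_0,v_1], [v_0,v_2], [v_0,v_3], [v_0,v_4], [v_1,v_2], [v_1,v_3], [v_1,v_4], [v_2,v_3], [v_2,v_4], [v_3,v_4]
  2-simplices (10): [v_0,v_1,v_2], [v_0,v_1,v_3], [v_0,v_1,v_4], [v_0,v_2,v_3], [v_0,v_2,v_4], [v_0,v_3,v_4], [v_1,v_2,v_3], [v_1,v_2,v_4], [v_1,v_3,v_4], [v_2,v_3,v_4]
  3-simplices (5): [v_0,v_1,v_2,v_3], [v_0,v_1,v_2,v_4], [v_0,v_1,v_3,v_4], [v_0,v_2,v_3,v_4], [v_1,v_2,v_3,v_4]

Hence C_0 ≅ Z^5, C_1 ≅ Z^10, C_2 ≅ Z^10, C_3 ≅ Z^5.

∂_1: C_1 → C_0 is given by ∂[p,q] = [q] − [p]. For instance
  ∂[v_2,v_3] = [v_3] − [v_2].
This gives a 5×10 integer matrix of rank 4; reducing to Smith normal form yields diagonal entries (1,1,1,1).

Boundary ∂_2: C_2 → C_1 sends each 2-simplex [p,q,r] to [q,r] − [p,r] + [p,q]. For instance
  ∂[v_0,v_3,v_4] = [v_3,v_4] − [v_0,v_4] + [v_0,v_3],
  ∂[v_1,v_3,v_4] = [v_3,v_4] − [v_1,v_4] + [v_1,v_3].
The resulting 10×10 matrix has rank 6, and its Smith normal form has invariant factors (1,1,1,1,1,1).

Boundary ∂_3: C_3 → C_2 sends each 3-simplex σ to the alternating sum Σ_i (−1)^i (σ with its i-th vertex removed). For instance
  ∂[v_0,v_2,v_3,v_4] = [v_2,v_3,v_4] − [v_0,v_3,v_4] + [v_0,v_2,v_4] − [v_0,v_2,v_3],
  ∂[v_0,v_1,v_2,v_4] = [v_1,v_2,v_4] − [v_0,v_2,v_4] + [v_0,v_1,v_4] − [v_0,v_1,v_2].
This gives a 10×5 integer matrix of rank 4; reducing to Smith normal form yields diagonal entries (1,1,1,1).

Reading off H_k = ker ∂_k / im ∂_{k+1}:

  H_1: rank ker ∂_1 − rank ∂_2 = (10 − 4) − 6 = 0, and the invariant factors of ∂_2 are all 1, so H_1 ≅ 0.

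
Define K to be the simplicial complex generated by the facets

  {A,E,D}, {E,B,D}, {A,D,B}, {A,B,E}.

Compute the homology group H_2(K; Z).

K has 4 vertices, 6 edges, 4 triangles.
rank ∂_2 = 3, rank ∂_3 = 0 ⇒ b_2 = 4 − 3 − 0 = 1. So H_2 = Z.

H_2 = Z.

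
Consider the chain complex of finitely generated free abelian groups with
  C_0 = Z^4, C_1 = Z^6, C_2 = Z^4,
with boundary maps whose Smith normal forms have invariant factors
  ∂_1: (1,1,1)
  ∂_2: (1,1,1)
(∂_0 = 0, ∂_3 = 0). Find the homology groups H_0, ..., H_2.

H_0: b_0 = 4 − 0 − 3 = 1; torsion from ∂_1 factors > 1: none. So H_0 ≅ Z.
H_1: b_1 = 6 − 3 − 3 = 0; torsion from ∂_2 factors > 1: none. So H_1 ≅ 0.
H_2: b_2 = 4 − 3 − 0 = 1; torsion from ∂_3 factors > 1: none. So H_2 ≅ Z.

H_0 ≅ Z,  H_1 = 0,  H_2 ≅ Z.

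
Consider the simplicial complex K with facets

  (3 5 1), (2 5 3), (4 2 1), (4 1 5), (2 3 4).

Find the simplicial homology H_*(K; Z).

We work with the vertex ordering 1 < 2 < 3 < 4 < 5. The simplices of K, each written with vertices in increasing order, are:

  0-simplices (5): [1], [2], [3], [4], [5]
  1-simplices (10): [1,2], [1,3], [1,4], [1,5], [2,3], [2,4], [2,5], [3,4], [3,5], [4,5]
  2-simplices (5): [1,2,4], [1,3,5], [1,4,5], [2,3,4], [2,3,5]

giving chain groups C_0 ≅ Z^5, C_1 ≅ Z^10, C_2 ≅ Z^5.

Boundary ∂_1: C_1 → C_0 is given by ∂[p,q] = [q] − [p]. For instance
  ∂[1,2] = [2] − [1].
As a 5×10 matrix over Z this has rank 4, with invariant factors (1,1,1,1).

The boundary map ∂_2: C_2 → C_1 maps a triangle to the signed sum of its edges. For instance
  ∂[1,2,4] = [2,4] − [1,4] + [1,2],
  ∂[1,4,5] = [4,5] − [1,5] + [1,4].
The 10×5 boundary matrix has rank 5 and Smith normal form diag(1,1,1,1,1).

Computing H_k = (kernel of ∂_k) / (image of ∂_{k+1}):

  H_0: rank C_0 − rank ∂_1 = 5 − 4 = 1, and the invariant factors of ∂_1 are all 1, so H_0 ≅ Z.
  H_1: rank ker ∂_1 − rank ∂_2 = (10 − 4) − 5 = 1, and the invariant factors of ∂_2 are all 1, so H_1 ≅ Z.
  H_2: rank ker ∂_2 − rank ∂_3 = (5 − 5) − 0 = 0, and there is no ∂_3, so H_2 ≅ 0.

As a check, the Euler characteristic is 5 − 10 + 5 = 0, which agrees with 1 − 1 + 0 = 0.

H_0 ≅ Z,  H_1 ≅ Z,  H_2 = 0.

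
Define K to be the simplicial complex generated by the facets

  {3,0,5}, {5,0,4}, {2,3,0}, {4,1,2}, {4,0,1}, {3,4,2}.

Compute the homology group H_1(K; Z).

H_1 = Z.

Order the vertices as 0 < 1 < 2 < 3 < 4 < 5. Listing each simplex with vertices in this order, K has dimension 2 with simplices:

  0-simplices (6): [0], [1], [2], [3], [4], [5]
  1-simplices (12): [0,1], [0,2], [0,3], [0,4], [0,5], [1,2], [1,4], [2,3], [2,4], [3,4], [3,5], [4,5]
  2-simplices (6): [0,1,4], [0,2,3], [0,3,5], [0,4,5], [1,2,4], [2,3,4]

Hence C_0 ≅ Z^6, C_1 ≅ Z^12, C_2 ≅ Z^6.

The boundary map ∂_1: C_1 → C_0 maps an edge to its endpoints' difference, ∂[p,q] = q − p. For instance
  ∂[0,4] = [4] − [0].
The 6×12 boundary matrix has rank 5 and Smith normal form diag(1,1,1,1,1).

The boundary map ∂_2: C_2 → C_1 sends each 2-simplex [p,q,r] to [q,r] − [p,r] + [p,q]. For instance
  ∂[0,2,3] = [2,3] − [0,3] + [0,2],
  ∂[0,1,4] = [1,4] − [0,4] + [0,1].
The 12×6 boundary matrix has rank 6 and Smith normal form diag(1,1,1,1,1,1).

Now H_k = ker ∂_k / im ∂_{k+1}, so:

  H_1: rank ker ∂_1 − rank ∂_2 = (12 − 5) − 6 = 1, and the invariant factors of ∂_2 are all 1, so H_1 = Z.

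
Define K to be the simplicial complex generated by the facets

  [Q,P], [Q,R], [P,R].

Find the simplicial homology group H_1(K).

Order the vertices as P < Q < R. Listing each simplex with vertices in this order, K has dimension 1 with simplices:

  0-simplices (3): P, Q, R
  1-simplices (3): PQ, PR, QR

Hence C_0 ≅ Z^3, C_1 ≅ Z^3.

Boundary ∂_1: C_1 → C_0 sends each edge [p,q] (with p < q) to q − p.
The 3×3 boundary matrix has rank 2 and Smith normal form diag(1,1).

From H_k ≅ ker(∂_k) / im(∂_{k+1}) we obtain:

  H_1: rank ker ∂_1 − rank ∂_2 = (3 − 2) − 0 = 1, and there is no ∂_2, so H_1 ≅ Z.

H_1 ≅ Z.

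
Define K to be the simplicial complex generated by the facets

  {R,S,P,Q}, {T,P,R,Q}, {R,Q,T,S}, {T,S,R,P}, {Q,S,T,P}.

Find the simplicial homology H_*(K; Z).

H_0 ≅ Z,  H_1 = 0,  H_2 = 0,  H_3 ≅ Z.

We work with the vertex ordering P < Q < R < S < T. The simplices of K, each written with vertices in increasing order, are:

  0-simplices (5): P, Q, R, S, T
  1-simplices (10): PQ, PR, PS, PT, QR, QS, QT, RS, RT, ST
  2-simplices (10): PQR, PQS, PQT, PRS, PRT, PST, QRS, QRT, QST, RST
  3-simplices (5): PQRS, PQRT, PQST, PRST, QRST

Hence C_0 ≅ Z^5, C_1 ≅ Z^10, C_2 ≅ Z^10, C_3 ≅ Z^5.

Boundary ∂_1: C_1 → C_0 maps an edge to its endpoints' difference, ∂[p,q] = q − p. For instance
  ∂RS = S − R.
As a 5×10 matrix over Z this has rank 4, with invariant factors (1,1,1,1).

Boundary ∂_2: C_2 → C_1 acts by ∂[p,q,r] = [q,r] − [p,r] + [p,q]. For instance
  ∂PRS = RS − PS + PR,
  ∂PQS = QS − PS + PQ.
The 10×10 boundary matrix has rank 6 and Smith normal form diag(1,1,1,1,1,1).

The boundary map ∂_3: C_3 → C_2 sends each 3-simplex σ to the alternating sum Σ_i (−1)^i (σ with its i-th vertex removed). For instance
  ∂QRST = RST − QST + QRT − QRS,
  ∂PQRT = QRT − PRT + PQT − PQR.
As a 10×5 matrix over Z this has rank 4, with invariant factors (1,1,1,1).

Computing H_k = (kernel of ∂_k) / (image of ∂_{k+1}):

  H_0: rank C_0 − rank ∂_1 = 5 − 4 = 1, and the invariant factors of ∂_1 are all 1, so H_0 = Z.
  H_1: rank ker ∂_1 − rank ∂_2 = (10 − 4) − 6 = 0, and the invariant factors of ∂_2 are all 1, so H_1 = 0.
  H_2: rank ker ∂_2 − rank ∂_3 = (10 − 6) − 4 = 0, and the invariant factors of ∂_3 are all 1, so H_2 = 0.
  H_3: rank ker ∂_3 − rank ∂_4 = (5 − 4) − 0 = 1, and there is no ∂_4, so H_3 = Z.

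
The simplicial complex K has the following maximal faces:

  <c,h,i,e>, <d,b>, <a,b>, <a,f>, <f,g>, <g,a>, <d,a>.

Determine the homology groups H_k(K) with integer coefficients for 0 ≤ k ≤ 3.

H_0 ≅ Z^2,  H_1 ≅ Z^2,  H_2 = 0,  H_3 = 0.

Order the vertices as a < b < c < d < e < f < g < h < i. Listing each simplex with vertices in this order, K has dimension 3 with simplices:

  0-simplices (9): a, b, c, d, e, f, g, h, i
  1-simplices (12): ab, ad, af, ag, bd, ce, ch, ci, eh, ei, fg, hi
  2-simplices (4): ceh, cei, chi, ehi
  3-simplices (1): cehi

giving chain groups C_0 ≅ Z^9, C_1 ≅ Z^12, C_2 ≅ Z^4, C_3 ≅ Z^1.

The boundary map ∂_1: C_1 → C_0 sends each edge [p,q] (with p < q) to q − p. For instance
  ∂ch = h − c.
As a 9×12 matrix over Z this has rank 7, with invariant factors (1,1,1,1,1,1,1).

The boundary map ∂_2: C_2 → C_1 acts by ∂[p,q,r] = [q,r] − [p,r] + [p,q]. For instance
  ∂chi = hi − ci + ch,
  ∂ceh = eh − ch + ce.
As a 12×4 matrix over Z this has rank 3, with invariant factors (1,1,1).

The boundary map ∂_3: C_3 → C_2 sends each 3-simplex σ to the alternating sum Σ_i (−1)^i (σ with its i-th vertex removed). For instance
  ∂cehi = ehi − chi + cei − ceh.
This gives a 4×1 integer matrix of rank 1; reducing to Smith normal form yields diagonal entries (1).

From H_k ≅ ker(∂_k) / im(∂_{k+1}) we obtain:

  H_0: rank C_0 − rank ∂_1 = 9 − 7 = 2, and the invariant factors of ∂_1 are all 1, so H_0 = Z^2.
  H_1: rank ker ∂_1 − rank ∂_2 = (12 − 7) − 3 = 2, and the invariant factors of ∂_2 are all 1, so H_1 = Z^2.
  H_2: rank ker ∂_2 − rank ∂_3 = (4 − 3) − 1 = 0, and the invariant factors of ∂_3 are all 1, so H_2 = 0.
  H_3: rank ker ∂_3 − rank ∂_4 = (1 − 1) − 0 = 0, and there is no ∂_4, so H_3 = 0.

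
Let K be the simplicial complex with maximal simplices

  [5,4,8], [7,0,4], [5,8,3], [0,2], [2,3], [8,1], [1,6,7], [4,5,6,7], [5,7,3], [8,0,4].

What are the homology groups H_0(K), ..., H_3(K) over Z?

Order the vertices as 0 < 1 < 2 < 3 < 4 < 5 < 6 < 7 < 8. Listing each simplex with vertices in this order, K has dimension 3 with simplices:

  0-simplices (9): [0], [1], [2], [3], [4], [5], [6], [7], [8]
  1-simplices (19): [0,2], [0,4], [0,7], [0,8], [1,6], [1,7], [1,8], [2,3], [3,5], [3,7], [3,8], [4,5], [4,6], [4,7], [4,8], [5,6], [5,7], [5,8], [6,7]
  2-simplices (10): [0,4,7], [0,4,8], [1,6,7], [3,5,7], [3,5,8], [4,5,6], [4,5,7], [4,5,8], [4,6,7], [5,6,7]
  3-simplices (1): [4,5,6,7]

giving chain groups C_0 ≅ Z^9, C_1 ≅ Z^19, C_2 ≅ Z^10, C_3 ≅ Z^1.

∂_1: C_1 → C_0 is given by ∂[p,q] = [q] − [p]. For instance
  ∂[0,4] = [4] − [0].
The resulting 9×19 matrix has rank 8, and its Smith normal form has invariant factors (1,1,1,1,1,1,1,1).

Boundary ∂_2: C_2 → C_1 sends each 2-simplex [p,q,r] to [q,r] − [p,r] + [p,q]. For instance
  ∂[5,6,7] = [6,7] − [5,7] + [5,6],
  ∂[4,5,8] = [5,8] − [4,8] + [4,5].
The resulting 19×10 matrix has rank 9, and its Smith normal form has invariant factors (1,1,1,1,1,1,1,1,1).

The boundary map ∂_3: C_3 → C_2 sends each 3-simplex σ to the alternating sum Σ_i (−1)^i (σ with its i-th vertex removed). For instance
  ∂[4,5,6,7] = [5,6,7] − [4,6,7] + [4,5,7] − [4,5,6].
The resulting 10×1 matrix has rank 1, and its Smith normal form has invariant factors (1).

Reading off H_k = ker ∂_k / im ∂_{k+1}:

  H_0: rank C_0 − rank ∂_1 = 9 − 8 = 1, and the invariant factors of ∂_1 are all 1, so H_0 = Z.
  H_1: rank ker ∂_1 − rank ∂_2 = (19 − 8) − 9 = 2, and the invariant factors of ∂_2 are all 1, so H_1 = Z^2.
  H_2: rank ker ∂_2 − rank ∂_3 = (10 − 9) − 1 = 0, and the invariant factors of ∂_3 are all 1, so H_2 = 0.
  H_3: rank ker ∂_3 − rank ∂_4 = (1 − 1) − 0 = 0, and there is no ∂_4, so H_3 = 0.

H_0 ≅ Z,  H_1 ≅ Z^2,  H_2 = 0,  H_3 = 0.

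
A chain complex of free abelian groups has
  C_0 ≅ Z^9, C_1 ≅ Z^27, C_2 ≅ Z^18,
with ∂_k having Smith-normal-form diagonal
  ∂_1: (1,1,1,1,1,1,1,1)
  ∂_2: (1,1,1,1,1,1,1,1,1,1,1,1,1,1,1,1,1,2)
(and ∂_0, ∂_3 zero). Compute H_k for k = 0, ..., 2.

H_0 ≅ Z,  H_1 ≅ Z ⊕ Z_2,  H_2 = 0.

H_0: b_0 = 9 − 0 − 8 = 1; torsion from ∂_1 factors > 1: none. So H_0 ≅ Z.
H_1: b_1 = 27 − 8 − 18 = 1; torsion from ∂_2 factors > 1: [2]. So H_1 ≅ Z ⊕ Z_2.
H_2: b_2 = 18 − 18 − 0 = 0; torsion from ∂_3 factors > 1: none. So H_2 ≅ 0.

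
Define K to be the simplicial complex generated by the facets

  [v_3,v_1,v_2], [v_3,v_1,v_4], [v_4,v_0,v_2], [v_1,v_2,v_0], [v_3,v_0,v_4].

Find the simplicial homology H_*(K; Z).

H_0 ≅ Z,  H_1 ≅ Z,  H_2 = 0.

Order the vertices as v_0 < v_1 < v_2 < v_3 < v_4. Listing each simplex with vertices in this order, K has dimension 2 with simplices:

  0-simplices (5): [v_0], [v_1], [v_2], [v_3], [v_4]
  1-simplices (10): [v_0,v_1], [v_0,v_2], [v_0,v_3], [v_0,v_4], [v_1,v_2], [v_1,v_3], [v_1,v_4], [v_2,v_3], [v_2,v_4], [v_3,v_4]
  2-simplices (5): [v_0,v_1,v_2], [v_0,v_2,v_4], [v_0,v_3,v_4], [v_1,v_2,v_3], [v_1,v_3,v_4]

Hence C_0 ≅ Z^5, C_1 ≅ Z^10, C_2 ≅ Z^5.

The boundary map ∂_1: C_1 → C_0 sends each edge [p,q] (with p < q) to q − p.
The resulting 5×10 matrix has rank 4, and its Smith normal form has invariant factors (1,1,1,1).

Boundary ∂_2: C_2 → C_1 sends each 2-simplex [p,q,r] to [q,r] − [p,r] + [p,q]. For instance
  ∂[v_0,v_3,v_4] = [v_3,v_4] − [v_0,v_4] + [v_0,v_3],
  ∂[v_0,v_2,v_4] = [v_2,v_4] − [v_0,v_4] + [v_0,v_2].
The 10×5 boundary matrix has rank 5 and Smith normal form diag(1,1,1,1,1).

From H_k ≅ ker(∂_k) / im(∂_{k+1}) we obtain:

  H_0: rank C_0 − rank ∂_1 = 5 − 4 = 1, and the invariant factors of ∂_1 are all 1, so H_0 ≅ Z.
  H_1: rank ker ∂_1 − rank ∂_2 = (10 − 4) − 5 = 1, and the invariant factors of ∂_2 are all 1, so H_1 ≅ Z.
  H_2: rank ker ∂_2 − rank ∂_3 = (5 − 5) − 0 = 0, and there is no ∂_3, so H_2 ≅ 0.

(K is a triangulation of the Möbius band.)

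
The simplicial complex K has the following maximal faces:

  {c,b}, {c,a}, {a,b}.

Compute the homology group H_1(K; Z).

Order the vertices as a < b < c. Listing each simplex with vertices in this order, K has dimension 1 with simplices:

  0-simplices (3): a, b, c
  1-simplices (3): ab, ac, bc

so the chain groups are C_0 ≅ Z^3, C_1 ≅ Z^3.

Boundary ∂_1: C_1 → C_0 sends each edge [p,q] (with p < q) to q − p. For instance
  ∂ab = b − a.
As a 3×3 matrix over Z this has rank 2, with invariant factors (1,1).

Computing H_k = (kernel of ∂_k) / (image of ∂_{k+1}):

  H_1: rank ker ∂_1 − rank ∂_2 = (3 − 2) − 0 = 1, and there is no ∂_2, so H_1 = Z.

H_1 ≅ Z.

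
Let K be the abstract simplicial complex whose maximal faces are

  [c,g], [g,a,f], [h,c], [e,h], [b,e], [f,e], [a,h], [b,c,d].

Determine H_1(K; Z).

H_1 ≅ Z^3.

K has 8 vertices, 12 edges, 2 triangles.
rank ∂_1 = 7, rank ∂_2 = 2 ⇒ b_1 = 12 − 7 − 2 = 3; all invariant factors of ∂_2 are 1 so no torsion. So H_1 = Z^3.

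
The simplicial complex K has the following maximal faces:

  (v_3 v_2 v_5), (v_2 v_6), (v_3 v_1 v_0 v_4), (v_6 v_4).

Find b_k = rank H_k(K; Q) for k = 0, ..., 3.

b_0 = 1, b_1 = 1, b_2 = 0, b_3 = 0.

Take the total order v_0 < v_1 < v_2 < v_3 < v_4 < v_5 < v_6 on the vertex set. Then K (dimension 3) consists of the simplices:

  0-simplices (7): [v_0], [v_1], [v_2], [v_3], [v_4], [v_5], [v_6]
  1-simplices (11): [v_0,v_1], [v_0,v_3], [v_0,v_4], [v_1,v_3], [v_1,v_4], [v_2,v_3], [v_2,v_5], [v_2,v_6], [v_3,v_4], [v_3,v_5], [v_4,v_6]
  2-simplices (5): [v_0,v_1,v_3], [v_0,v_1,v_4], [v_0,v_3,v_4], [v_1,v_3,v_4], [v_2,v_3,v_5]
  3-simplices (1): [v_0,v_1,v_3,v_4]

giving chain groups C_0 ≅ Z^7, C_1 ≅ Z^11, C_2 ≅ Z^5, C_3 ≅ Z^1.

∂_1: C_1 → C_0 maps an edge to its endpoints' difference, ∂[p,q] = q − p. For instance
  ∂[v_3,v_4] = [v_4] − [v_3].
The 7×11 boundary matrix has rank 6 and Smith normal form diag(1,1,1,1,1,1).

∂_2: C_2 → C_1 acts by ∂[p,q,r] = [q,r] − [p,r] + [p,q]. For instance
  ∂[v_0,v_3,v_4] = [v_3,v_4] − [v_0,v_4] + [v_0,v_3],
  ∂[v_2,v_3,v_5] = [v_3,v_5] − [v_2,v_5] + [v_2,v_3].
This gives a 11×5 integer matrix of rank 4; reducing to Smith normal form yields diagonal entries (1,1,1,1).

The boundary map ∂_3: C_3 → C_2 sends each 3-simplex σ to the alternating sum Σ_i (−1)^i (σ with its i-th vertex removed). For instance
  ∂[v_0,v_1,v_3,v_4] = [v_1,v_3,v_4] − [v_0,v_3,v_4] + [v_0,v_1,v_4] − [v_0,v_1,v_3].
The 5×1 boundary matrix has rank 1 and Smith normal form diag(1).

Computing H_k = (kernel of ∂_k) / (image of ∂_{k+1}):

  H_0: rank C_0 − rank ∂_1 = 7 − 6 = 1, and the invariant factors of ∂_1 are all 1, so H_0 = Z.
  H_1: rank ker ∂_1 − rank ∂_2 = (11 − 6) − 4 = 1, and the invariant factors of ∂_2 are all 1, so H_1 = Z.
  H_2: rank ker ∂_2 − rank ∂_3 = (5 − 4) − 1 = 0, and the invariant factors of ∂_3 are all 1, so H_2 = 0.
  H_3: rank ker ∂_3 − rank ∂_4 = (1 − 1) − 0 = 0, and there is no ∂_4, so H_3 = 0.

Hence the Betti numbers are b_0 = 1, b_1 = 1, b_2 = 0, b_3 = 0.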